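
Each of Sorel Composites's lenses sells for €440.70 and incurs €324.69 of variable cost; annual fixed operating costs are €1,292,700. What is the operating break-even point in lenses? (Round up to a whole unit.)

Contribution margin per unit = €440.70 − €324.69 = €116.01.
Break-even volume = fixed costs ÷ CM per unit = €1,292,700 ÷ €116.01 = 11,143.00, so 11,144 lenses.

11,144 lenses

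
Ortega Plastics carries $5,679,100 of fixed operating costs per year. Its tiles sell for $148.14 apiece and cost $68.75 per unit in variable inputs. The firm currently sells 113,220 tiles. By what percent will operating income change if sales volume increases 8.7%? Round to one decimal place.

+23.6%

Total contribution margin = 113,220 × $79.39 = $8,988,535.80.
EBIT = $8,988,535.80 − $5,679,100 = $3,309,435.80.
DOL = contribution ÷ EBIT = $8,988,535.80 ÷ $3,309,435.80 = 2.7160.
Operating income changes by 2.7160 × +8.7% = +23.6%.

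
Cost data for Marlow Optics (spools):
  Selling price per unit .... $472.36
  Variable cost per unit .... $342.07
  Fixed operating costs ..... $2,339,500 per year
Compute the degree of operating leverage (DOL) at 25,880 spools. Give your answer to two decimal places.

Contribution at this volume is 25,880 × $130.29 = $3,371,905.20.
EBIT = $3,371,905.20 − $2,339,500 = $1,032,405.20.
Degree of operating leverage = $3,371,905.20 / $1,032,405.20 = 3.2661.

3.27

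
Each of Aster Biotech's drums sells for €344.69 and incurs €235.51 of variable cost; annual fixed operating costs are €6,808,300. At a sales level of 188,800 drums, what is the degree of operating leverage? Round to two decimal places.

1.49

At 188,800 units, contribution = 188,800 × €109.18 = €20,613,184.00.
EBIT = €20,613,184.00 − €6,808,300 = €13,804,884.00.
Degree of operating leverage = €20,613,184.00 / €13,804,884.00 = 1.4932.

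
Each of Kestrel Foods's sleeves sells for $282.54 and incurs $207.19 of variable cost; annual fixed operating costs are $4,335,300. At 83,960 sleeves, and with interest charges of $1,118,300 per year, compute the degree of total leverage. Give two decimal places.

7.25

At 83,960 units, contribution = 83,960 × $75.35 = $6,326,386.00.
Subtracting fixed costs: EBIT = $6,326,386.00 − $4,335,300 = $1,991,086.00. Interest = $1,118,300.00, so EBIT − I = $872,786.00.
DCL = contribution ÷ (EBIT − I) = $6,326,386.00 ÷ $872,786.00 = 7.2485.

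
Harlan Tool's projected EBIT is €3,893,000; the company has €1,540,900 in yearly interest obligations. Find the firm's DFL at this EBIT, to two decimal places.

Annual interest charges come to €1,540,900.00.
Degree of financial leverage = EBIT / (EBIT − interest) = €3,893,000 / €2,352,100.00 = 1.6551.

1.66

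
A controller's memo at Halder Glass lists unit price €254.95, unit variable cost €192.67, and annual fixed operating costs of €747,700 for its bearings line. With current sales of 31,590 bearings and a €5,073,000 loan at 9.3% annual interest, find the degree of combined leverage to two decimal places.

2.63

Contribution at this volume is 31,590 × €62.28 = €1,967,425.20.
Subtracting fixed costs: EBIT = €1,967,425.20 − €747,700 = €1,219,725.20. Interest = €471,789.00, so EBIT − I = €747,936.20.
DCL = contribution ÷ (EBIT − I) = €1,967,425.20 ÷ €747,936.20 = 2.6305.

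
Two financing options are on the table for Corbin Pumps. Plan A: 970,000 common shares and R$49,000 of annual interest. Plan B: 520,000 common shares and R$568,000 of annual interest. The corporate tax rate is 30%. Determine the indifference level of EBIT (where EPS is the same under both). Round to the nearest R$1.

R$1,167,733

Set EPS_A = EPS_B: (EBIT − R$49,000)(1 − 0.30) ÷ 970,000 = (EBIT − R$568,000)(1 − 0.30) ÷ 520,000.
Cancelling (1 − t) and cross-multiplying: 520,000·(EBIT − 49,000) = 970,000·(EBIT − 568,000).
Solving, EBIT = (568,000·970,000 − 49,000·520,000) / (970,000 − 520,000) = 525,480,000,000 / 450,000 = 1,167,733.33.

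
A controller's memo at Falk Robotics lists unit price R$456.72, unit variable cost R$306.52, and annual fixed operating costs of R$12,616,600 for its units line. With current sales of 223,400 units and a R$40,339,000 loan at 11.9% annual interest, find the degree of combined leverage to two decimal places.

2.08

At 223,400 units, contribution = 223,400 × R$150.20 = R$33,554,680.00.
Operating income = contribution − fixed costs = R$33,554,680.00 − R$12,616,600 = R$20,938,080.00. Interest = R$4,800,341.00.
DOL = R$33,554,680.00 ÷ R$20,938,080.00 = 1.6026; DFL = R$20,938,080.00 ÷ R$16,137,739.00 = 1.2975.
DCL = DOL × DFL = 1.6026 × 1.2975 = 2.0794.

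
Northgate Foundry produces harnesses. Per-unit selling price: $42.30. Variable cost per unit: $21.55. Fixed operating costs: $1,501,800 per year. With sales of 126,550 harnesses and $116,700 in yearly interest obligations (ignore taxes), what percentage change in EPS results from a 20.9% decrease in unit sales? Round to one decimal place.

Contribution at this volume is 126,550 × $20.75 = $2,625,912.50.
Subtracting fixed costs: EBIT = $2,625,912.50 − $1,501,800 = $1,124,112.50.
Interest = $116,700.00, so EBIT − I = $1,007,412.50.
DCL = total CM / (EBIT − I) = $2,625,912.50 / $1,007,412.50 = 2.6066.
EPS therefore changes by 2.6066 × (-20.9%) = -54.5%.

-54.5%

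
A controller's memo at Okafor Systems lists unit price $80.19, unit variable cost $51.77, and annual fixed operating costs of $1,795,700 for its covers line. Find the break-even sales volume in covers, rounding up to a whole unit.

Contribution margin per unit = $80.19 − $51.77 = $28.42.
Break-even Q = $1,795,700 / $28.42 = 63,184.38 → 63,185 covers.

63,185 covers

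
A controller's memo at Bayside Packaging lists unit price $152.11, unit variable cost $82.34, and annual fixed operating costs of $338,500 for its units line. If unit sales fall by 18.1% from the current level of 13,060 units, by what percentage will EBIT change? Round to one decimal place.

-28.8%

Total contribution margin = 13,060 × $69.77 = $911,196.20.
Operating income = contribution − fixed costs = $911,196.20 − $338,500 = $572,696.20.
Degree of operating leverage = $911,196.20 / $572,696.20 = 1.5911.
So EBIT moves 1.5911 × (-18.1%) = -28.8%.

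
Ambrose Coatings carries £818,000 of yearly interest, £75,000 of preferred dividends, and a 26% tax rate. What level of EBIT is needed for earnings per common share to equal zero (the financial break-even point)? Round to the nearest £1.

Preferred dividends are paid after tax, so their pre-tax equivalent is £75,000 ÷ (1 − 0.26) = £101,351.35.
EPS = 0 when EBIT covers interest plus the pre-tax preferred burden: £818,000 + £101,351.35 = £919,351.35.

£919,351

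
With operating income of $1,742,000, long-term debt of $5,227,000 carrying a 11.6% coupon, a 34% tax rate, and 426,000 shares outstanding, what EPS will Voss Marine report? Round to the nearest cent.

$1.76

Interest = $606,332.00, so EBT = $1,742,000 − $606,332.00 = $1,135,668.00.
Net income = $1,135,668.00 × (1 − 0.34) = $749,540.88.
EPS = $749,540.88 ÷ 426,000 = $1.76.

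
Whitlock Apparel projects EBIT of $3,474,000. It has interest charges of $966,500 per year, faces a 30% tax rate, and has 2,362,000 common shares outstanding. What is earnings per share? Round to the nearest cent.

$0.74

Interest = $966,500.00, so EBT = $3,474,000 − $966,500.00 = $2,507,500.00.
Net income = $2,507,500.00 × (1 − 0.30) = $1,755,250.00.
EPS = $1,755,250.00 ÷ 2,362,000 = $0.74.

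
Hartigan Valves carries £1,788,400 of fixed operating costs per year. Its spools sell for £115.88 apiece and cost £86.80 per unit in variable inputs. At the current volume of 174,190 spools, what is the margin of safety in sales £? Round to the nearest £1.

Each unit contributes £115.88 − £86.80 = £29.08. Break-even units = £1,788,400 ÷ £29.08 = 61,499.31; break-even revenue = 61,499.31 × £115.88 = £7,126,540.30.
Current sales = 174,190 × £115.88 = £20,185,137.20.
Margin of safety = £20,185,137.20 − £7,126,540.30 = £13,058,597.

£13,058,597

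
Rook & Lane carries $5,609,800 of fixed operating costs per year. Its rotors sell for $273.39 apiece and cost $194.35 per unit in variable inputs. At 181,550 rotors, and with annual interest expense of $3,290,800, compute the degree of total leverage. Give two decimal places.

Total contribution margin = 181,550 × $79.04 = $14,349,712.00.
Operating income = contribution − fixed costs = $14,349,712.00 − $5,609,800 = $8,739,912.00. Interest = $3,290,800.00.
DOL = $14,349,712.00 ÷ $8,739,912.00 = 1.6419; DFL = $8,739,912.00 ÷ $5,449,112.00 = 1.6039.
Combined leverage = 1.6419 × 1.6039 = 2.6334.

2.63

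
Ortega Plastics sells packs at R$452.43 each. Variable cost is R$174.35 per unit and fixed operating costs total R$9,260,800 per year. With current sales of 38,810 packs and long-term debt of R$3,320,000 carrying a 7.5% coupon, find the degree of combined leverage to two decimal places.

Total contribution margin = 38,810 × R$278.08 = R$10,792,284.80.
Operating income = contribution − fixed costs = R$10,792,284.80 − R$9,260,800 = R$1,531,484.80. Interest = R$249,000.00.
DOL = R$10,792,284.80 ÷ R$1,531,484.80 = 7.0469; DFL = R$1,531,484.80 ÷ R$1,282,484.80 = 1.1942.
Combined leverage = 7.0469 × 1.1942 = 8.4154.

8.42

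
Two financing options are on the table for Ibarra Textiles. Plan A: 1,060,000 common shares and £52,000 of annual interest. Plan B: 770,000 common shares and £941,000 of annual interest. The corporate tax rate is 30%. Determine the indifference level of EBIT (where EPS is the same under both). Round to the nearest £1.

Set EPS_A = EPS_B: (EBIT − £52,000)(1 − 0.30) ÷ 1,060,000 = (EBIT − £941,000)(1 − 0.30) ÷ 770,000.
Cancelling (1 − t) and cross-multiplying: 770,000·(EBIT − 52,000) = 1,060,000·(EBIT − 941,000).
Solving, EBIT = (941,000·1,060,000 − 52,000·770,000) / (1,060,000 − 770,000) = 957,420,000,000 / 290,000 = 3,301,448.28.

£3,301,448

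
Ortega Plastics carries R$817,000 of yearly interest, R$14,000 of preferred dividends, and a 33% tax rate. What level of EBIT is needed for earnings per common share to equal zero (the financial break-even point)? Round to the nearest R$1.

R$837,896

Preferred dividends are paid after tax, so their pre-tax equivalent is R$14,000 ÷ (1 − 0.33) = R$20,895.52.
EPS = 0 when EBIT covers interest plus the pre-tax preferred burden: R$817,000 + R$20,895.52 = R$837,895.52.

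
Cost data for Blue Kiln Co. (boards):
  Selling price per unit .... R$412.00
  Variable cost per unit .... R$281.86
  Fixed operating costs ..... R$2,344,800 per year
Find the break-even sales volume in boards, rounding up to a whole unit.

Contribution margin per unit = R$412.00 − R$281.86 = R$130.14.
Units to break even: R$2,344,800 ÷ R$130.14 = 18,017.52, rounded up to 18,018.

18,018 boards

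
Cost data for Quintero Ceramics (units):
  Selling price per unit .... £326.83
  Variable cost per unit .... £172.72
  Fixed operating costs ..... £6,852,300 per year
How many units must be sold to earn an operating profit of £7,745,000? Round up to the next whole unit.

Contribution margin per unit = £326.83 − £172.72 = £154.11.
Need Q such that Q × £154.11 − £6,852,300 = £7,745,000, i.e. Q = £14,597,300 / £154.11 = 94,720.01 → 94,721.

94,721 units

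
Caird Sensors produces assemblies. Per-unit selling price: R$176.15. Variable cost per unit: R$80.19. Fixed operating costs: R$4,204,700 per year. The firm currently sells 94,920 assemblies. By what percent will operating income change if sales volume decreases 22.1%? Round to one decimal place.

At 94,920 units, contribution = 94,920 × R$95.96 = R$9,108,523.20.
Subtracting fixed costs: EBIT = R$9,108,523.20 − R$4,204,700 = R$4,903,823.20.
Degree of operating leverage = R$9,108,523.20 / R$4,903,823.20 = 1.8574.
%ΔEBIT = DOL × %ΔSales = 1.8574 × -22.1% = -41.0%.

-41.0%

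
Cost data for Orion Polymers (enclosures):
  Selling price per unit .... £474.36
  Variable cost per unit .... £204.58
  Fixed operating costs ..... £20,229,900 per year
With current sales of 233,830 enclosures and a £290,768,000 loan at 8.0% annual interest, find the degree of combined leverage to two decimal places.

Contribution at this volume is 233,830 × £269.78 = £63,082,657.40.
Operating income = contribution − fixed costs = £63,082,657.40 − £20,229,900 = £42,852,757.40. Interest = £23,261,440.00, so EBIT − I = £19,591,317.40.
Degree of total leverage = total CM / (EBIT − interest) = £63,082,657.40 / £19,591,317.40 = 3.2199.

3.22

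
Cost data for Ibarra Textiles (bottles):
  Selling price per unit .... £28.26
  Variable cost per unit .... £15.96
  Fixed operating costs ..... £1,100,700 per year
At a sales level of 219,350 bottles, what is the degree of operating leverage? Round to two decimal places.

At 219,350 units, contribution = 219,350 × £12.30 = £2,698,005.00.
EBIT = £2,698,005.00 − £1,100,700 = £1,597,305.00.
So DOL = total CM / EBIT = £2,698,005.00 / £1,597,305.00 = 1.6891.

1.69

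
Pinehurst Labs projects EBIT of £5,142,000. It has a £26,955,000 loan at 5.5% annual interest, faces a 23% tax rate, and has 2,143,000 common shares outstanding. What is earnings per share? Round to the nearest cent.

Interest = £1,482,525.00, so EBT = £5,142,000 − £1,482,525.00 = £3,659,475.00.
After tax at 23%: net income = £3,659,475.00 × 0.77 = £2,817,795.75.
Per share: £2,817,795.75 / 2,143,000 shares = £1.31.

£1.31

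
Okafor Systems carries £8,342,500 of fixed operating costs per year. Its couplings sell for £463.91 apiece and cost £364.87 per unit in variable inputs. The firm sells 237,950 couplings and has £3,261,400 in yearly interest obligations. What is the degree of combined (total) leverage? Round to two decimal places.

1.97

Contribution at this volume is 237,950 × £99.04 = £23,566,568.00.
Operating income = contribution − fixed costs = £23,566,568.00 − £8,342,500 = £15,224,068.00. Interest = £3,261,400.00.
DOL = £23,566,568.00 ÷ £15,224,068.00 = 1.5480; DFL = £15,224,068.00 ÷ £11,962,668.00 = 1.2726.
DCL = DOL × DFL = 1.5480 × 1.2726 = 1.9700.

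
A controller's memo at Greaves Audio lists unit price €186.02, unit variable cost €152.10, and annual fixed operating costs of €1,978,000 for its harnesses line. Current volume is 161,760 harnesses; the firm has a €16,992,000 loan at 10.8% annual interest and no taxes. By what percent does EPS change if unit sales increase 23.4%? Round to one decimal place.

Contribution at this volume is 161,760 × €33.92 = €5,486,899.20.
Subtracting fixed costs: EBIT = €5,486,899.20 − €1,978,000 = €3,508,899.20.
Interest = €1,835,136.00, so EBIT − I = €1,673,763.20.
DCL = total CM / (EBIT − I) = €5,486,899.20 / €1,673,763.20 = 3.2782.
%ΔEPS = DCL × %ΔSales = 3.2782 × +23.4% = +76.7%.

+76.7%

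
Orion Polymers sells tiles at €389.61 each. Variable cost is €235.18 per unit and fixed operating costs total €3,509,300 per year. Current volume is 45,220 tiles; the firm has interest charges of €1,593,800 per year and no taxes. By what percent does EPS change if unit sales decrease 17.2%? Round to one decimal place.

Total contribution margin = 45,220 × €154.43 = €6,983,324.60.
EBIT = €6,983,324.60 − €3,509,300 = €3,474,024.60.
Interest = €1,593,800.00, so EBIT − I = €1,880,224.60.
Degree of combined leverage = contribution ÷ (EBIT − I) = €6,983,324.60 ÷ €1,880,224.60 = 3.7141.
EPS therefore changes by 3.7141 × (-17.2%) = -63.9%.

-63.9%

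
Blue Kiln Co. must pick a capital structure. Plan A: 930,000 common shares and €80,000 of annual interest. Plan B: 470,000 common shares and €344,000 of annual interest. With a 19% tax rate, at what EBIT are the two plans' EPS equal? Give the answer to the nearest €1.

At indifference, (EBIT − 80,000)(1 − t)/930,000 = (EBIT − 344,000)(1 − t)/470,000.
The (1 − t) factor cancels: (EBIT − 80,000) × 470,000 = (EBIT − 344,000) × 930,000.
EBIT × (930,000 − 470,000) = 344,000 × 930,000 − 80,000 × 470,000 = 282,320,000,000, so EBIT = 282,320,000,000 ÷ 460,000 = 613,739.13.

€613,739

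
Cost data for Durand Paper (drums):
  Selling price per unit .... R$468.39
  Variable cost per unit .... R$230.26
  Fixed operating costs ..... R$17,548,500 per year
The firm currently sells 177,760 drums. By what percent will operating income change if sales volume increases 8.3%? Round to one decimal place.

+14.2%

Contribution at this volume is 177,760 × R$238.13 = R$42,329,988.80.
Operating income = contribution − fixed costs = R$42,329,988.80 − R$17,548,500 = R$24,781,488.80.
DOL = contribution ÷ EBIT = R$42,329,988.80 ÷ R$24,781,488.80 = 1.7081.
%ΔEBIT = DOL × %ΔSales = 1.7081 × +8.3% = +14.2%.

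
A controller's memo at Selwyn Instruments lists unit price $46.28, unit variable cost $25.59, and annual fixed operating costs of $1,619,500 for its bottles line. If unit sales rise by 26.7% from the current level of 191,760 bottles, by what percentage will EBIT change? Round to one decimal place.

Total contribution margin = 191,760 × $20.69 = $3,967,514.40.
Operating income = contribution − fixed costs = $3,967,514.40 − $1,619,500 = $2,348,014.40.
Degree of operating leverage = $3,967,514.40 / $2,348,014.40 = 1.6897.
%ΔEBIT = DOL × %ΔSales = 1.6897 × +26.7% = +45.1%.

+45.1%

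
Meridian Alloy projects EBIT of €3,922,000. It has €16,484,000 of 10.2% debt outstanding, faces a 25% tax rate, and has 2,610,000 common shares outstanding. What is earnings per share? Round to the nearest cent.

Interest = €1,681,368.00, so EBT = €3,922,000 − €1,681,368.00 = €2,240,632.00.
Net income = €2,240,632.00 × (1 − 0.25) = €1,680,474.00.
EPS = €1,680,474.00 ÷ 2,610,000 = €0.64.

€0.64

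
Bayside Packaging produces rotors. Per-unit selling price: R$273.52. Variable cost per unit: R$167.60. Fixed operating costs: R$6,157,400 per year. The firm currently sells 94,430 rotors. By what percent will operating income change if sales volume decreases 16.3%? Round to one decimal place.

At 94,430 units, contribution = 94,430 × R$105.92 = R$10,002,025.60.
Subtracting fixed costs: EBIT = R$10,002,025.60 − R$6,157,400 = R$3,844,625.60.
DOL = contribution ÷ EBIT = R$10,002,025.60 ÷ R$3,844,625.60 = 2.6016.
%ΔEBIT = DOL × %ΔSales = 2.6016 × -16.3% = -42.4%.

-42.4%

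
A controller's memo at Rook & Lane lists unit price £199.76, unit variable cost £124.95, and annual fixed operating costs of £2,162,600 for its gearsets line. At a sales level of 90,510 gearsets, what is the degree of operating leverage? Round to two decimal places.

Contribution at this volume is 90,510 × £74.81 = £6,771,053.10.
Operating income = contribution − fixed costs = £6,771,053.10 − £2,162,600 = £4,608,453.10.
Degree of operating leverage = £6,771,053.10 / £4,608,453.10 = 1.4693.

1.47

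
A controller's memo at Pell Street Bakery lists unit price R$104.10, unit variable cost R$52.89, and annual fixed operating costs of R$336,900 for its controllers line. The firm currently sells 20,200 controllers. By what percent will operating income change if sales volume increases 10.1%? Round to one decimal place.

+15.0%

Contribution at this volume is 20,200 × R$51.21 = R$1,034,442.00.
EBIT = R$1,034,442.00 − R$336,900 = R$697,542.00.
DOL = contribution ÷ EBIT = R$1,034,442.00 ÷ R$697,542.00 = 1.4830.
So EBIT moves 1.4830 × (+10.1%) = +15.0%.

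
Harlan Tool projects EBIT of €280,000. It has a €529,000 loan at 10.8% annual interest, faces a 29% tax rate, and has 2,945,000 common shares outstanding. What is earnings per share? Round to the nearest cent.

Pre-tax income = €280,000 − €57,132.00 = €222,868.00.
After tax at 29%: net income = €222,868.00 × 0.71 = €158,236.28.
EPS = €158,236.28 ÷ 2,945,000 = €0.05.

€0.05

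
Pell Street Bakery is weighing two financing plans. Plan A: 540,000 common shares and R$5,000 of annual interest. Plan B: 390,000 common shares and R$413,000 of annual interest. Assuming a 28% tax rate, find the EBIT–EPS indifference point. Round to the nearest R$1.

At indifference, (EBIT − 5,000)(1 − t)/540,000 = (EBIT − 413,000)(1 − t)/390,000.
The (1 − t) factor cancels: (EBIT − 5,000) × 390,000 = (EBIT − 413,000) × 540,000.
EBIT × (540,000 − 390,000) = 413,000 × 540,000 − 5,000 × 390,000 = 221,070,000,000, so EBIT = 221,070,000,000 ÷ 150,000 = 1,473,800.00.

R$1,473,800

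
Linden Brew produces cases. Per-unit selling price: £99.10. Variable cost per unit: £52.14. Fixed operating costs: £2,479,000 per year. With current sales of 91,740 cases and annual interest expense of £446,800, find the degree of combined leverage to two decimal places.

3.12

Total contribution margin = 91,740 × £46.96 = £4,308,110.40.
Subtracting fixed costs: EBIT = £4,308,110.40 − £2,479,000 = £1,829,110.40. Interest = £446,800.00, so EBIT − I = £1,382,310.40.
Degree of total leverage = total CM / (EBIT − interest) = £4,308,110.40 / £1,382,310.40 = 3.1166.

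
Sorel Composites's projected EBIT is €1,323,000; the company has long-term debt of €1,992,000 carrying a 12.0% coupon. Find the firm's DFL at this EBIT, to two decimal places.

1.22

Interest = €239,040.00.
Degree of financial leverage = EBIT / (EBIT − interest) = €1,323,000 / €1,083,960.00 = 1.2205.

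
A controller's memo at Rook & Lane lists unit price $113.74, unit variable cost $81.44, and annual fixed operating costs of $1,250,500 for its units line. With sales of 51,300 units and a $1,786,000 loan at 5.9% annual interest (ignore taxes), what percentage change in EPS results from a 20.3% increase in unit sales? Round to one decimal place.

+111.7%

Total contribution margin = 51,300 × $32.30 = $1,656,990.00.
Operating income = contribution − fixed costs = $1,656,990.00 − $1,250,500 = $406,490.00.
Interest = $105,374.00, so EBIT − I = $301,116.00.
Degree of combined leverage = contribution ÷ (EBIT − I) = $1,656,990.00 ÷ $301,116.00 = 5.5028.
EPS therefore changes by 5.5028 × (+20.3%) = +111.7%.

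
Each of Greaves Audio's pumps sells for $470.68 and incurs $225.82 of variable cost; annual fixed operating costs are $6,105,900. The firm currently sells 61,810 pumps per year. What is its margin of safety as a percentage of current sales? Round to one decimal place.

Contribution margin per unit = $470.68 − $225.82 = $244.86. Break-even units = $6,105,900 ÷ $244.86 = 24,936.29; break-even revenue = 24,936.29 × $470.68 = $11,737,013.04.
Current sales = 61,810 × $470.68 = $29,092,730.80.
Margin of safety = ($29,092,730.80 − $11,737,013.04) ÷ $29,092,730.80 = 59.7%.

59.7%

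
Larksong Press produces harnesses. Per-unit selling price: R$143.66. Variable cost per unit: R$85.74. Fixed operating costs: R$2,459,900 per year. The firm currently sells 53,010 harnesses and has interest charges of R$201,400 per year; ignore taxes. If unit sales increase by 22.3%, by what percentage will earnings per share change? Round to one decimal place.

Total contribution margin = 53,010 × R$57.92 = R$3,070,339.20.
EBIT = R$3,070,339.20 − R$2,459,900 = R$610,439.20.
After interest of R$201,400.00, pre-tax earnings = R$409,039.20.
DCL = total CM / (EBIT − I) = R$3,070,339.20 / R$409,039.20 = 7.5062.
EPS therefore changes by 7.5062 × (+22.3%) = +167.4%.

+167.4%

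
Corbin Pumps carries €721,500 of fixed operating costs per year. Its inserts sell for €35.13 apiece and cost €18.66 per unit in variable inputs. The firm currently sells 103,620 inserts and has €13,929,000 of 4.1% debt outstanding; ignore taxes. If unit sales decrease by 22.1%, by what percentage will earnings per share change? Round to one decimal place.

-91.1%

At 103,620 units, contribution = 103,620 × €16.47 = €1,706,621.40.
EBIT = €1,706,621.40 − €721,500 = €985,121.40.
Interest = €571,089.00, so EBIT − I = €414,032.40.
DCL = total CM / (EBIT − I) = €1,706,621.40 / €414,032.40 = 4.1220.
EPS therefore changes by 4.1220 × (-22.1%) = -91.1%.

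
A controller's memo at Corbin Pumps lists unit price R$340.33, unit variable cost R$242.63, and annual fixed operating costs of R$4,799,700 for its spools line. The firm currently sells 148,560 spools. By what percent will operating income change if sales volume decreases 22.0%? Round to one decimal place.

-32.9%

At 148,560 units, contribution = 148,560 × R$97.70 = R$14,514,312.00.
Operating income = contribution − fixed costs = R$14,514,312.00 − R$4,799,700 = R$9,714,612.00.
Degree of operating leverage = R$14,514,312.00 / R$9,714,612.00 = 1.4941.
Operating income changes by 1.4941 × -22.0% = -32.9%.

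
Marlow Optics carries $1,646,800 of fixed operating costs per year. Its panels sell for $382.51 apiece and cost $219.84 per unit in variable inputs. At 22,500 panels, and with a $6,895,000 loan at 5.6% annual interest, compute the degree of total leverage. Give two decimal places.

2.25

Total contribution margin = 22,500 × $162.67 = $3,660,075.00.
EBIT = $3,660,075.00 − $1,646,800 = $2,013,275.00. Interest = $386,120.00, so EBIT − I = $1,627,155.00.
Degree of total leverage = total CM / (EBIT − interest) = $3,660,075.00 / $1,627,155.00 = 2.2494.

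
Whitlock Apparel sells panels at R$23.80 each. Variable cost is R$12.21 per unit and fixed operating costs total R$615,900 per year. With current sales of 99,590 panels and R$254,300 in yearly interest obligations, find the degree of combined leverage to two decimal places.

Contribution at this volume is 99,590 × R$11.59 = R$1,154,248.10.
EBIT = R$1,154,248.10 − R$615,900 = R$538,348.10. Interest = R$254,300.00, so EBIT − I = R$284,048.10.
DCL = contribution ÷ (EBIT − I) = R$1,154,248.10 ÷ R$284,048.10 = 4.0636.

4.06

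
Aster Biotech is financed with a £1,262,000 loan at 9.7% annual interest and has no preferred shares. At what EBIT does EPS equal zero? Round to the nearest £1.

Annual interest = 9.7% × £1,262,000 = £122,414.00.
Without preferred stock the financial break-even is simply EBIT = interest = £122,414.00.

£122,414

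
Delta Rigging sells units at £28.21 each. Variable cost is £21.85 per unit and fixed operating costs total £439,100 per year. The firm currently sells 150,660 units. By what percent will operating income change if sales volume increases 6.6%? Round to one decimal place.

At 150,660 units, contribution = 150,660 × £6.36 = £958,197.60.
Operating income = contribution − fixed costs = £958,197.60 − £439,100 = £519,097.60.
Degree of operating leverage = £958,197.60 / £519,097.60 = 1.8459.
Operating income changes by 1.8459 × +6.6% = +12.2%.

+12.2%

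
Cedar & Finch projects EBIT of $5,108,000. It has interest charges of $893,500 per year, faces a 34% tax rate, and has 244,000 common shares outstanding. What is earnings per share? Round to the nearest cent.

$11.40

Interest = $893,500.00, so EBT = $5,108,000 − $893,500.00 = $4,214,500.00.
After tax at 34%: net income = $4,214,500.00 × 0.66 = $2,781,570.00.
EPS = $2,781,570.00 ÷ 244,000 = $11.40.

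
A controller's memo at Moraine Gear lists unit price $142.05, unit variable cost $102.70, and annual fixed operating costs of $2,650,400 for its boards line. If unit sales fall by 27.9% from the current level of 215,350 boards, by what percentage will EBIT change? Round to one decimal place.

-40.6%

Total contribution margin = 215,350 × $39.35 = $8,474,022.50.
Subtracting fixed costs: EBIT = $8,474,022.50 − $2,650,400 = $5,823,622.50.
Degree of operating leverage = $8,474,022.50 / $5,823,622.50 = 1.4551.
%ΔEBIT = DOL × %ΔSales = 1.4551 × -27.9% = -40.6%.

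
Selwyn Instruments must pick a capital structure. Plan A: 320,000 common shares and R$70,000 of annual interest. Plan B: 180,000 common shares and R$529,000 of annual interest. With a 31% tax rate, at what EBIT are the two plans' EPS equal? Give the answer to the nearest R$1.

Set EPS_A = EPS_B: (EBIT − R$70,000)(1 − 0.31) ÷ 320,000 = (EBIT − R$529,000)(1 − 0.31) ÷ 180,000.
Cancelling (1 − t) and cross-multiplying: 180,000·(EBIT − 70,000) = 320,000·(EBIT − 529,000).
EBIT × (320,000 − 180,000) = 529,000 × 320,000 − 70,000 × 180,000 = 156,680,000,000, so EBIT = 156,680,000,000 ÷ 140,000 = 1,119,142.86.

R$1,119,143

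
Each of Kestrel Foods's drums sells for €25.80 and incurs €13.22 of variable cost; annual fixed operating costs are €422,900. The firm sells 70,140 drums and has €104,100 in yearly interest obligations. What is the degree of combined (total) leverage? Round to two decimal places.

Contribution at this volume is 70,140 × €12.58 = €882,361.20.
Subtracting fixed costs: EBIT = €882,361.20 − €422,900 = €459,461.20. Interest = €104,100.00, so EBIT − I = €355,361.20.
Degree of total leverage = total CM / (EBIT − interest) = €882,361.20 / €355,361.20 = 2.4830.

2.48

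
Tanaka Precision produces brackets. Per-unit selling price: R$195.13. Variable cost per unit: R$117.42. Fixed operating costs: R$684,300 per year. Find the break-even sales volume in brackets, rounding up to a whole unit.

Each unit contributes R$195.13 − R$117.42 = R$77.71.
Break-even volume = fixed costs ÷ CM per unit = R$684,300 ÷ R$77.71 = 8,805.82, so 8,806 brackets.

8,806 brackets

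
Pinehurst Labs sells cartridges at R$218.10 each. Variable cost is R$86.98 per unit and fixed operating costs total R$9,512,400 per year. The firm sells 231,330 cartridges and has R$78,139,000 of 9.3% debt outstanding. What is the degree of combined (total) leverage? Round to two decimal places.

At 231,330 units, contribution = 231,330 × R$131.12 = R$30,331,989.60.
Operating income = contribution − fixed costs = R$30,331,989.60 − R$9,512,400 = R$20,819,589.60. Interest = R$7,266,927.00, so EBIT − I = R$13,552,662.60.
Degree of total leverage = total CM / (EBIT − interest) = R$30,331,989.60 / R$13,552,662.60 = 2.2381.

2.24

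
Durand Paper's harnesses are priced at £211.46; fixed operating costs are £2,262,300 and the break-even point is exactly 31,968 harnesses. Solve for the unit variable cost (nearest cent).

£140.69

At break-even, FC = Q × (P − VC), so P − VC = £2,262,300 ÷ 31,968 = £70.7676.
Hence VC = price − CM = £211.46 − £70.7676 = £140.69.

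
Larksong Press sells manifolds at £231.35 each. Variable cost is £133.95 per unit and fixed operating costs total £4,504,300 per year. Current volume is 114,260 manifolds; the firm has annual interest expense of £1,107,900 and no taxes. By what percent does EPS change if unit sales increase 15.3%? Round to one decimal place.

+30.9%

At 114,260 units, contribution = 114,260 × £97.40 = £11,128,924.00.
Operating income = contribution − fixed costs = £11,128,924.00 − £4,504,300 = £6,624,624.00.
Interest = £1,107,900.00, so EBIT − I = £5,516,724.00.
DCL = total CM / (EBIT − I) = £11,128,924.00 / £5,516,724.00 = 2.0173.
EPS therefore changes by 2.0173 × (+15.3%) = +30.9%.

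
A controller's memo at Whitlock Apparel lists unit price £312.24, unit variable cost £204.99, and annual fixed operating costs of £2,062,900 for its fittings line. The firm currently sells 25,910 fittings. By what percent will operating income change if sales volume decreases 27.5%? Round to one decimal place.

-106.7%

At 25,910 units, contribution = 25,910 × £107.25 = £2,778,847.50.
EBIT = £2,778,847.50 − £2,062,900 = £715,947.50.
So DOL = total CM / EBIT = £2,778,847.50 / £715,947.50 = 3.8814.
%ΔEBIT = DOL × %ΔSales = 3.8814 × -27.5% = -106.7%.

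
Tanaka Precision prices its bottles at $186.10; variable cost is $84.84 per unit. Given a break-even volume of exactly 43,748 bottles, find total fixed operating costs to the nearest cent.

Contribution margin per unit = $186.10 − $84.84 = $101.26.
Since BE = FC / CM, FC = 43,748 × $101.26 = $4,429,922.48.

$4,429,922.48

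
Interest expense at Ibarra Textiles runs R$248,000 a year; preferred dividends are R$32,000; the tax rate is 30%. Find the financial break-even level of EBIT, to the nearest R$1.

Grossing the preferred dividend up to pre-tax terms: R$32,000 / (1 − 0.30) = R$45,714.29.
EPS = 0 when EBIT covers interest plus the pre-tax preferred burden: R$248,000 + R$45,714.29 = R$293,714.29.

R$293,714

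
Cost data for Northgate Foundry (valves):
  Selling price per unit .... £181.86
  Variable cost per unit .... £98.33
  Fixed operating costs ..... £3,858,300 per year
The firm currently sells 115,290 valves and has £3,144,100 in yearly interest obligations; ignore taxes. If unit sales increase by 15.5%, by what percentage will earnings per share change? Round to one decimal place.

At 115,290 units, contribution = 115,290 × £83.53 = £9,630,173.70.
EBIT = £9,630,173.70 − £3,858,300 = £5,771,873.70.
After interest of £3,144,100.00, pre-tax earnings = £2,627,773.70.
Degree of combined leverage = contribution ÷ (EBIT − I) = £9,630,173.70 ÷ £2,627,773.70 = 3.6648.
EPS therefore changes by 3.6648 × (+15.5%) = +56.8%.

+56.8%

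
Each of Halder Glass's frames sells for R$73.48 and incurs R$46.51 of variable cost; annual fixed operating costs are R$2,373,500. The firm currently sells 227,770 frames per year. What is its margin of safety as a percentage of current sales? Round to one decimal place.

61.4%

Unit CM = price − variable cost = R$73.48 − R$46.51 = R$26.97. Break-even units = R$2,373,500 ÷ R$26.97 = 88,005.19; break-even revenue = 88,005.19 × R$73.48 = R$6,466,621.43.
Current sales = 227,770 × R$73.48 = R$16,736,539.60.
Margin of safety = (R$16,736,539.60 − R$6,466,621.43) ÷ R$16,736,539.60 = 61.4%.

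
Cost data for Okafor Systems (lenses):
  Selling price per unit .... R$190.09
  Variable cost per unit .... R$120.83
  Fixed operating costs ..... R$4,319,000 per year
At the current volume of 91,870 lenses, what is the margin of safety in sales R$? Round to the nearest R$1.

Contribution margin per unit = R$190.09 − R$120.83 = R$69.26. Break-even units = R$4,319,000 ÷ R$69.26 = 62,359.23; break-even revenue = 62,359.23 × R$190.09 = R$11,853,865.29.
Current sales = 91,870 × R$190.09 = R$17,463,568.30.
Margin of safety = R$17,463,568.30 − R$11,853,865.29 = R$5,609,703.

R$5,609,703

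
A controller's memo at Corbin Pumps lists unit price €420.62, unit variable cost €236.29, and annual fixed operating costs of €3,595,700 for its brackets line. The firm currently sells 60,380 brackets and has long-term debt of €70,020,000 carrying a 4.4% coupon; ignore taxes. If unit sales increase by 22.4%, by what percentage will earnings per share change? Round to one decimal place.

+56.0%

Total contribution margin = 60,380 × €184.33 = €11,129,845.40.
Subtracting fixed costs: EBIT = €11,129,845.40 − €3,595,700 = €7,534,145.40.
Interest = €3,080,880.00, so EBIT − I = €4,453,265.40.
Degree of combined leverage = contribution ÷ (EBIT − I) = €11,129,845.40 ÷ €4,453,265.40 = 2.4993.
%ΔEPS = DCL × %ΔSales = 2.4993 × +22.4% = +56.0%.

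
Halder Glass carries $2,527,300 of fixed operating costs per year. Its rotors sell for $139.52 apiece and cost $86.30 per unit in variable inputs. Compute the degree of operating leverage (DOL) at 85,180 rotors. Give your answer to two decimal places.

2.26

Contribution at this volume is 85,180 × $53.22 = $4,533,279.60.
EBIT = $4,533,279.60 − $2,527,300 = $2,005,979.60.
DOL = contribution ÷ EBIT = $4,533,279.60 ÷ $2,005,979.60 = 2.2599.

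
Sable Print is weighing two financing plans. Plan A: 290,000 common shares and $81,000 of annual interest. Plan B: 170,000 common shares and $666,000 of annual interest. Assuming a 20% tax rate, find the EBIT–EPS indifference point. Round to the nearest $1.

$1,494,750

At indifference, (EBIT − 81,000)(1 − t)/290,000 = (EBIT − 666,000)(1 − t)/170,000.
Cancelling (1 − t) and cross-multiplying: 170,000·(EBIT − 81,000) = 290,000·(EBIT − 666,000).
EBIT × (290,000 − 170,000) = 666,000 × 290,000 − 81,000 × 170,000 = 179,370,000,000, so EBIT = 179,370,000,000 ÷ 120,000 = 1,494,750.00.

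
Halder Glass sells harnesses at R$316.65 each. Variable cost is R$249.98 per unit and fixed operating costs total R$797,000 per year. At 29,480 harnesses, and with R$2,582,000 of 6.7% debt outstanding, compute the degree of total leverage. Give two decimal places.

Total contribution margin = 29,480 × R$66.67 = R$1,965,431.60.
Subtracting fixed costs: EBIT = R$1,965,431.60 − R$797,000 = R$1,168,431.60. Interest = R$172,994.00, so EBIT − I = R$995,437.60.
DCL = contribution ÷ (EBIT − I) = R$1,965,431.60 ÷ R$995,437.60 = 1.9744.

1.97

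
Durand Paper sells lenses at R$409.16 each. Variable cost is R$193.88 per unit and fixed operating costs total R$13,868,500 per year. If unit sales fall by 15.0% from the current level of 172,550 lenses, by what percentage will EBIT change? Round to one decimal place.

Total contribution margin = 172,550 × R$215.28 = R$37,146,564.00.
Operating income = contribution − fixed costs = R$37,146,564.00 − R$13,868,500 = R$23,278,064.00.
So DOL = total CM / EBIT = R$37,146,564.00 / R$23,278,064.00 = 1.5958.
%ΔEBIT = DOL × %ΔSales = 1.5958 × -15.0% = -23.9%.

-23.9%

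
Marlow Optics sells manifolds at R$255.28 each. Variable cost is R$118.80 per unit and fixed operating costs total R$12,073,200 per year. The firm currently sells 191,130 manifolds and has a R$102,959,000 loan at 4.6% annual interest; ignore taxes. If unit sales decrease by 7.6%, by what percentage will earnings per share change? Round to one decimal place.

-21.4%

Contribution at this volume is 191,130 × R$136.48 = R$26,085,422.40.
EBIT = R$26,085,422.40 − R$12,073,200 = R$14,012,222.40.
After interest of R$4,736,114.00, pre-tax earnings = R$9,276,108.40.
DCL = total CM / (EBIT − I) = R$26,085,422.40 / R$9,276,108.40 = 2.8121.
%ΔEPS = DCL × %ΔSales = 2.8121 × -7.6% = -21.4%.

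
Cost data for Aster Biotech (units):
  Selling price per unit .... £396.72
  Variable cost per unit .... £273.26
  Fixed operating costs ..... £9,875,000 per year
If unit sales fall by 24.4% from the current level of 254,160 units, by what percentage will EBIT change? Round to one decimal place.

Total contribution margin = 254,160 × £123.46 = £31,378,593.60.
EBIT = £31,378,593.60 − £9,875,000 = £21,503,593.60.
So DOL = total CM / EBIT = £31,378,593.60 / £21,503,593.60 = 1.4592.
Operating income changes by 1.4592 × -24.4% = -35.6%.

-35.6%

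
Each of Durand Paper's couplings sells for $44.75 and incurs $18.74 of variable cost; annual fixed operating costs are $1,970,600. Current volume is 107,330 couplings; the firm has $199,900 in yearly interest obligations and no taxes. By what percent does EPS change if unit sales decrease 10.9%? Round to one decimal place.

-49.0%

Contribution at this volume is 107,330 × $26.01 = $2,791,653.30.
EBIT = $2,791,653.30 − $1,970,600 = $821,053.30.
After interest of $199,900.00, pre-tax earnings = $621,153.30.
Degree of combined leverage = contribution ÷ (EBIT − I) = $2,791,653.30 ÷ $621,153.30 = 4.4943.
EPS therefore changes by 4.4943 × (-10.9%) = -49.0%.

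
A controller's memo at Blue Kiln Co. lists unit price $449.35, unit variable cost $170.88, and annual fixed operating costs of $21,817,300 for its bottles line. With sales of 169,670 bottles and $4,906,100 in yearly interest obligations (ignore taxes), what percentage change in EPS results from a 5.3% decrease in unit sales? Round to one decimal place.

-12.2%

At 169,670 units, contribution = 169,670 × $278.47 = $47,248,004.90.
Operating income = contribution − fixed costs = $47,248,004.90 − $21,817,300 = $25,430,704.90.
After interest of $4,906,100.00, pre-tax earnings = $20,524,604.90.
Degree of combined leverage = contribution ÷ (EBIT − I) = $47,248,004.90 ÷ $20,524,604.90 = 2.3020.
%ΔEPS = DCL × %ΔSales = 2.3020 × -5.3% = -12.2%.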